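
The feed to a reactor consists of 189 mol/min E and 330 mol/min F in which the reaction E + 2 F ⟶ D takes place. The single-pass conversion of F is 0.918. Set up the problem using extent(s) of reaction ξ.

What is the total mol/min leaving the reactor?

216 mol/min

F reacted = 0.918 × 330 = 302.9 mol/min; ν_F = −2, so ξ = 302.9/2 = 151.5 mol/min.
Outlet amounts (n = n₀ + ν ξ):
  E: 189 − 1(151.5) = 37.53
  F: 330 − 2(151.5) = 27.06
  D: 0 + 1(151.5) = 151.5
Total out = 37.53 + 27.06 + 151.5 = 216.1 mol/min.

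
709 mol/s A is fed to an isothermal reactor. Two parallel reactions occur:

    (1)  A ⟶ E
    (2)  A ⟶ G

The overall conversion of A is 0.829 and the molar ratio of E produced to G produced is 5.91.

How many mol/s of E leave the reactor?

503 mol/s

Conversion of A: A consumed = 0.829 × 709 = 587.8 mol/s = 1ξ₁ + 1ξ₂.
Selectivity: 1ξ₁ / (1ξ₂) = 5.91 → ξ₁ = 5.91 ξ₂.
Substitute: (1·5.91 + 1) ξ₂ = 587.8 → ξ₂ = 85.06 mol/s, ξ₁ = 502.7 mol/s.
Outlet amounts (n = n₀ + Σ ν·ξ):
  A: 709 − 1(502.7) − 1(85.06) = 121.2
  E: 0 + 1(502.7) = 502.7
  G: 0 + 1(85.06) = 85.06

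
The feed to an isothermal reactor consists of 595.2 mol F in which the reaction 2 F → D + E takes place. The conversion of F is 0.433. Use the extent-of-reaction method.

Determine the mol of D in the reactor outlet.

129 mol

F reacted = 0.433 × 595.2 = 257.7 mol; ν_F = −2, so ξ = 257.7/2 = 128.9 mol.
Outlet amounts (n = n₀ + ν ξ):
  F: 595.2 − 2(128.9) = 337.5
  D: 0 + 1(128.9) = 128.9
  E: 0 + 1(128.9) = 128.9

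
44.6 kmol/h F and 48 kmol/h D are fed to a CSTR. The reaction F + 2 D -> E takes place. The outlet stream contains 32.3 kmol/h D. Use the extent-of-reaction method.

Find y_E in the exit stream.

0.102

For D: n = n₀ − 2ξ → 32.3 = 48 − 2ξ, giving ξ = 7.85 kmol/h.
Outlet amounts (n = n₀ + ν ξ):
  F: 44.6 − 1(7.85) = 36.75
  D: 48 − 2(7.85) = 32.3
  E: 0 + 1(7.85) = 7.85
Total out = 76.9 kmol/h; y_E = 7.85 / 76.9 = 0.1021.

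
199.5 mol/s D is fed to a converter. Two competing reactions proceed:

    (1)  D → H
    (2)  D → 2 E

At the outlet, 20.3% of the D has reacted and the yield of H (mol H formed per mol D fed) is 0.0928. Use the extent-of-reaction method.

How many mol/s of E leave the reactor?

44 mol/s

Yield of H: 1ξ₁ / 199.5 = 0.0928 → ξ₁ = 18.51 mol/s.
Conversion of D: 1ξ₁ + 1ξ₂ = 0.203 × 199.5 = 40.5 → ξ₂ = 21.98 mol/s.
Outlet amounts (n = n₀ + Σ ν·ξ):
  D: 199.5 − 1(18.51) − 1(21.98) = 159
  H: 0 + 1(18.51) = 18.51
  E: 0 + 2(21.98) = 43.97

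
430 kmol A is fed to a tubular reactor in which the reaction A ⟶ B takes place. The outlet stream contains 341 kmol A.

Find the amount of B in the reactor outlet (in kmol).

For A: n = n₀ − 1ξ → 341 = 430 − 1ξ, giving ξ = 89 kmol.
Outlet amounts (n = n₀ + ν ξ):
  A: 430 − 1(89) = 341
  B: 0 + 1(89) = 89

89 kmol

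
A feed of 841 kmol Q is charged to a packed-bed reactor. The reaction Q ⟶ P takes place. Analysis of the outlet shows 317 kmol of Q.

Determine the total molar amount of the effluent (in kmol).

For Q: n = n₀ − 1ξ → 317 = 841 − 1ξ, giving ξ = 524 kmol.
Outlet amounts (n = n₀ + ν ξ):
  Q: 841 − 1(524) = 317
  P: 0 + 1(524) = 524
Total out = 317 + 524 = 841 kmol.

841 kmol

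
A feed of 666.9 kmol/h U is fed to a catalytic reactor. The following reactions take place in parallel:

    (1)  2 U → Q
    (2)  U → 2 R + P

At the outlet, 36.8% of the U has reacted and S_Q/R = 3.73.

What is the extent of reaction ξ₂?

ξ₂ = 15.4 kmol/h

Conversion of U: U consumed = 0.368 × 666.9 = 245.4 kmol/h = 2ξ₁ + 1ξ₂.
Selectivity: 1ξ₁ / (2ξ₂) = 3.73 → ξ₁ = 7.46 ξ₂.
Substitute: (2·7.46 + 1) ξ₂ = 245.4 → ξ₂ = 15.42 kmol/h, ξ₁ = 115 kmol/h.
Outlet amounts (n = n₀ + Σ ν·ξ):
  U: 666.9 − 2(115) − 1(15.42) = 421.5
  Q: 0 + 1(115) = 115
  R: 0 + 2(15.42) = 30.83
  P: 0 + 1(15.42) = 15.42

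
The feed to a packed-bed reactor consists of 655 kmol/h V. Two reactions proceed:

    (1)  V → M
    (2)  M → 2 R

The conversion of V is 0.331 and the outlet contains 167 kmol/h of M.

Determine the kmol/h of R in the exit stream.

Conversion of V: V consumed = 1ξ₁ = 0.331 × 655 → ξ₁ = 216.8 kmol/h.
M balance: n_M = 0 + 1ξ₁ − 1ξ₂ = 167 → ξ₂ = (1·216.8 − 167)/1 = 49.81 kmol/h.
Outlet amounts (n = n₀ + Σ ν·ξ):
  V: 655 − 1(216.8) = 438.2
  M: 0 + 1(216.8) − 1(49.81) = 167
  R: 0 + 2(49.81) = 99.61

99.6 kmol/h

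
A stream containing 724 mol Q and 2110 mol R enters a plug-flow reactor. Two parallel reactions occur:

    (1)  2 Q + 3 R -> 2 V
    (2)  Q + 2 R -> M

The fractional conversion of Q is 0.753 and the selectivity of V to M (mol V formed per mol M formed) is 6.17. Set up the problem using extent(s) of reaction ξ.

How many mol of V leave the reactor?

469 mol

Conversion of Q: Q consumed = 0.753 × 724 = 545.2 mol = 2ξ₁ + 1ξ₂.
Selectivity: 2ξ₁ / (1ξ₂) = 6.17 → ξ₁ = 3.085 ξ₂.
Substitute: (2·3.085 + 1) ξ₂ = 545.2 → ξ₂ = 76.04 mol, ξ₁ = 234.6 mol.
Outlet amounts (n = n₀ + Σ ν·ξ):
  Q: 724 − 2(234.6) − 1(76.04) = 178.8
  R: 2110 − 3(234.6) − 2(76.04) = 1254
  V: 0 + 2(234.6) = 469.1
  M: 0 + 1(76.04) = 76.04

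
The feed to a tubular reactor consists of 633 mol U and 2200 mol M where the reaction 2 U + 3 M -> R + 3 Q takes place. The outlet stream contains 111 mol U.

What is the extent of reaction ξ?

For U: n = n₀ − 2ξ → 111 = 633 − 2ξ, giving ξ = 261 mol.
Outlet amounts (n = n₀ + ν ξ):
  U: 633 − 2(261) = 111
  M: 2200 − 3(261) = 1417
  R: 0 + 1(261) = 261
  Q: 0 + 3(261) = 783

ξ = 261 mol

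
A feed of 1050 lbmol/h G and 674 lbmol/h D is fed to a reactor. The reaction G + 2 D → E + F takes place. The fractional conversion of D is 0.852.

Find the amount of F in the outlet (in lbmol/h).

D reacted = 0.852 × 674 = 574.2 lbmol/h; ν_D = −2, so ξ = 574.2/2 = 287.1 lbmol/h.
Outlet amounts (n = n₀ + ν ξ):
  G: 1050 − 1(287.1) = 762.9
  D: 674 − 2(287.1) = 99.75
  E: 0 + 1(287.1) = 287.1
  F: 0 + 1(287.1) = 287.1

287 lbmol/h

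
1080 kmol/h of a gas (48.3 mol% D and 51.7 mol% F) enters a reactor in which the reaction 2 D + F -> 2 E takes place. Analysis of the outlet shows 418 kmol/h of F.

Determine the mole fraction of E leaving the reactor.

For F: n = n₀ − 1ξ → 418 = 558.4 − 1ξ, giving ξ = 140.4 kmol/h.
Outlet amounts (n = n₀ + ν ξ):
  D: 521.6 − 2(140.4) = 240.9
  F: 558.4 − 1(140.4) = 418
  E: 0 + 2(140.4) = 280.7
Total out = 939.6 kmol/h; y_E = 280.7 / 939.6 = 0.2988.

0.299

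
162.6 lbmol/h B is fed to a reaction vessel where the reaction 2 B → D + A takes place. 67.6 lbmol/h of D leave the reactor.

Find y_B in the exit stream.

For D: n = n₀ + 1ξ → 67.6 = 0 + 1ξ, giving ξ = 67.6 lbmol/h.
Outlet amounts (n = n₀ + ν ξ):
  B: 162.6 − 2(67.6) = 27.4
  D: 0 + 1(67.6) = 67.6
  A: 0 + 1(67.6) = 67.6
Total out = 162.6 lbmol/h; y_B = 27.4 / 162.6 = 0.1685.

0.169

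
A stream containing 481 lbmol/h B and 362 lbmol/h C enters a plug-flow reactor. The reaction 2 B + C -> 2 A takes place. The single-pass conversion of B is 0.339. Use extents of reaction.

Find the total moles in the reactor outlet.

761 lbmol/h

B reacted = 0.339 × 481 = 163.1 lbmol/h; ν_B = −2, so ξ = 163.1/2 = 81.53 lbmol/h.
Outlet amounts (n = n₀ + ν ξ):
  B: 481 − 2(81.53) = 317.9
  C: 362 − 1(81.53) = 280.5
  A: 0 + 2(81.53) = 163.1
Total out = 317.9 + 280.5 + 163.1 = 761.5 lbmol/h.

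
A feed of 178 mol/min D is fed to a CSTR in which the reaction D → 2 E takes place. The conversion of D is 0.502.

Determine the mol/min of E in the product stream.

179 mol/min

D reacted = 0.502 × 178 = 89.36 mol/min; ν_D = −1, so ξ = 89.36/1 = 89.36 mol/min.
Outlet amounts (n = n₀ + ν ξ):
  D: 178 − 1(89.36) = 88.64
  E: 0 + 2(89.36) = 178.7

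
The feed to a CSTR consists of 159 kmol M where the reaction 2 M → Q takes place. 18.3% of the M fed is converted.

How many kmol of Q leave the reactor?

14.5 kmol

M reacted = 0.183 × 159 = 29.1 kmol; ν_M = −2, so ξ = 29.1/2 = 14.55 kmol.
Outlet amounts (n = n₀ + ν ξ):
  M: 159 − 2(14.55) = 129.9
  Q: 0 + 1(14.55) = 14.55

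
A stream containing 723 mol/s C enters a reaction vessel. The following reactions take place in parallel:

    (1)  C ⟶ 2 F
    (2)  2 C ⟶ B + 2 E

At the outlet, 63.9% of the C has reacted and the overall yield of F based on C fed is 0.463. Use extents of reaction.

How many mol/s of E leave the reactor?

295 mol/s

Yield of F: 2ξ₁ / 723 = 0.463 → ξ₁ = 167.4 mol/s.
Conversion of C: 1ξ₁ + 2ξ₂ = 0.639 × 723 = 462 → ξ₂ = 147.3 mol/s.
Outlet amounts (n = n₀ + Σ ν·ξ):
  C: 723 − 1(167.4) − 2(147.3) = 261
  F: 0 + 2(167.4) = 334.7
  B: 0 + 1(147.3) = 147.3
  E: 0 + 2(147.3) = 294.6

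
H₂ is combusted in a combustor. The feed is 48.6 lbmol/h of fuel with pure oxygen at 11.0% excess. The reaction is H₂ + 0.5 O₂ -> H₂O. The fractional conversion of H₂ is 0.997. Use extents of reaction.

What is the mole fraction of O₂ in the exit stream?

0.0535

Stoichiometric O₂ = 0.5 × 48.6 = 24.3 lbmol/h; O₂ fed = 24.3 × 1.110 = 26.97 lbmol/h.
Fuel reacted = 0.997 × 48.6 → ξ = 48.45 lbmol/h.
Outlet (n = n₀ + ν ξ):
  H₂: 48.6 − 1(48.45) = 0.1458
  O₂: 26.97 − 0.5(48.45) = 2.746
  H₂O: 0 + 1(48.45) = 48.45
Total out = 51.35 lbmol/h; y_O₂ = 2.746 / 51.35 = 0.05348.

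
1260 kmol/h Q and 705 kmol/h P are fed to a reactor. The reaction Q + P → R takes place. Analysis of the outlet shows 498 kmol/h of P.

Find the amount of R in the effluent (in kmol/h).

For P: n = n₀ − 1ξ → 498 = 705 − 1ξ, giving ξ = 207 kmol/h.
Outlet amounts (n = n₀ + ν ξ):
  Q: 1260 − 1(207) = 1053
  P: 705 − 1(207) = 498
  R: 0 + 1(207) = 207

207 kmol/h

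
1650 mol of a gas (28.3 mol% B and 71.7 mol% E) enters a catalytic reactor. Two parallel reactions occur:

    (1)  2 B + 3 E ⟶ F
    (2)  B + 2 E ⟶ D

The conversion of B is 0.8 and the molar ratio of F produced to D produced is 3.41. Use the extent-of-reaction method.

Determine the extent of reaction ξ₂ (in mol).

Conversion of B: B consumed = 0.8 × 466.9 = 373.6 mol = 2ξ₁ + 1ξ₂.
Selectivity: 1ξ₁ / (1ξ₂) = 3.41 → ξ₁ = 3.41 ξ₂.
Substitute: (2·3.41 + 1) ξ₂ = 373.6 → ξ₂ = 47.77 mol, ξ₁ = 162.9 mol.
Outlet amounts (n = n₀ + Σ ν·ξ):
  B: 466.9 − 2(162.9) − 1(47.77) = 93.39
  E: 1183 − 3(162.9) − 2(47.77) = 598.8
  F: 0 + 1(162.9) = 162.9
  D: 0 + 1(47.77) = 47.77

ξ₂ = 47.8 mol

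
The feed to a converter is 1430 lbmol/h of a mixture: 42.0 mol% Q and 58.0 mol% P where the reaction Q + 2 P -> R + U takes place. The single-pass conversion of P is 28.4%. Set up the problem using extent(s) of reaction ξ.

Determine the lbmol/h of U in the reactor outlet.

P reacted = 0.284 × 829.4 = 235.5 lbmol/h; ν_P = −2, so ξ = 235.5/2 = 117.8 lbmol/h.
Outlet amounts (n = n₀ + ν ξ):
  Q: 600.6 − 1(117.8) = 482.8
  P: 829.4 − 2(117.8) = 593.9
  R: 0 + 1(117.8) = 117.8
  U: 0 + 1(117.8) = 117.8

118 lbmol/h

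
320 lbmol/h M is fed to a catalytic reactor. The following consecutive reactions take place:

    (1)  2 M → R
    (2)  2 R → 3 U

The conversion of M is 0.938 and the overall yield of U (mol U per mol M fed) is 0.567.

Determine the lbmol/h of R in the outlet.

29.1 lbmol/h

Conversion of M: M consumed = 2ξ₁ = 0.938 × 320 → ξ₁ = 150.1 lbmol/h.
Yield of U: 3ξ₂ / 320 = 0.567 → ξ₂ = 60.48 lbmol/h.
Outlet amounts (n = n₀ + Σ ν·ξ):
  M: 320 − 2(150.1) = 19.84
  R: 0 + 1(150.1) − 2(60.48) = 29.12
  U: 0 + 3(60.48) = 181.4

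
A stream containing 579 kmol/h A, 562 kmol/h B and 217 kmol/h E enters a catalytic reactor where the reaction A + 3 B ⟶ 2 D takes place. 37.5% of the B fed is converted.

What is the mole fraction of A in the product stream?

0.418

B reacted = 0.375 × 562 = 210.8 kmol/h; ν_B = −3, so ξ = 210.8/3 = 70.25 kmol/h.
Outlet amounts (n = n₀ + ν ξ):
  A: 579 − 1(70.25) = 508.8
  B: 562 − 3(70.25) = 351.2
  D: 0 + 2(70.25) = 140.5
  E: 217 (inert)
Total out = 1218 kmol/h; y_A = 508.8 / 1218 = 0.4179.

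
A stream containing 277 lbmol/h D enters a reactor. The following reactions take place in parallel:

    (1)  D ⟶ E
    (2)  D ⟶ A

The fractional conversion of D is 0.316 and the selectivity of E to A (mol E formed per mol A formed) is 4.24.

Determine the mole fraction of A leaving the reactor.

Conversion of D: D consumed = 0.316 × 277 = 87.53 lbmol/h = 1ξ₁ + 1ξ₂.
Selectivity: 1ξ₁ / (1ξ₂) = 4.24 → ξ₁ = 4.24 ξ₂.
Substitute: (1·4.24 + 1) ξ₂ = 87.53 → ξ₂ = 16.7 lbmol/h, ξ₁ = 70.83 lbmol/h.
Outlet amounts (n = n₀ + Σ ν·ξ):
  D: 277 − 1(70.83) − 1(16.7) = 189.5
  E: 0 + 1(70.83) = 70.83
  A: 0 + 1(16.7) = 16.7
Total out = 277 lbmol/h; y_A = 16.7 / 277 = 0.06031.

0.0603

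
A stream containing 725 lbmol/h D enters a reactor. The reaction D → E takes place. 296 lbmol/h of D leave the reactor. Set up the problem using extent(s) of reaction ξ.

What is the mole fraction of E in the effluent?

0.592

For D: n = n₀ − 1ξ → 296 = 725 − 1ξ, giving ξ = 429 lbmol/h.
Outlet amounts (n = n₀ + ν ξ):
  D: 725 − 1(429) = 296
  E: 0 + 1(429) = 429
Total out = 725 lbmol/h; y_E = 429 / 725 = 0.5917.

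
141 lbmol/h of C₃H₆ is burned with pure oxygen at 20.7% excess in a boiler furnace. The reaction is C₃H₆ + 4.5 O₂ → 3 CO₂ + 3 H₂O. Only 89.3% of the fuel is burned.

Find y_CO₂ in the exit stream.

Stoichiometric O₂ = 4.5 × 141 = 634.5 lbmol/h; O₂ fed = 634.5 × 1.207 = 765.8 lbmol/h.
Fuel reacted = 0.893 × 141 → ξ = 125.9 lbmol/h.
Outlet (n = n₀ + ν ξ):
  C₃H₆: 141 − 1(125.9) = 15.09
  O₂: 765.8 − 4.5(125.9) = 199.2
  CO₂: 0 + 3(125.9) = 377.7
  H₂O: 0 + 3(125.9) = 377.7
Total out = 969.8 lbmol/h; y_CO₂ = 377.7 / 969.8 = 0.3895.

0.39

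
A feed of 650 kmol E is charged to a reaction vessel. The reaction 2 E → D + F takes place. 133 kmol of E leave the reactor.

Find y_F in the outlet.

For E: n = n₀ − 2ξ → 133 = 650 − 2ξ, giving ξ = 258.5 kmol.
Outlet amounts (n = n₀ + ν ξ):
  E: 650 − 2(258.5) = 133
  D: 0 + 1(258.5) = 258.5
  F: 0 + 1(258.5) = 258.5
Total out = 650 kmol; y_F = 258.5 / 650 = 0.3977.

0.398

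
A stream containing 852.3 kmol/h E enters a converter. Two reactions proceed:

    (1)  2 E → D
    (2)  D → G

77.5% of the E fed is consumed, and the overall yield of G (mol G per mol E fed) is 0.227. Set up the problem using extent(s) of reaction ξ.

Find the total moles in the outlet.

522 kmol/h

Conversion of E: E consumed = 2ξ₁ = 0.775 × 852.3 → ξ₁ = 330.3 kmol/h.
Yield of G: 1ξ₂ / 852.3 = 0.227 → ξ₂ = 193.5 kmol/h.
Outlet amounts (n = n₀ + Σ ν·ξ):
  E: 852.3 − 2(330.3) = 191.8
  D: 0 + 1(330.3) − 1(193.5) = 136.8
  G: 0 + 1(193.5) = 193.5
Total out = 191.8 + 136.8 + 193.5 = 522 kmol/h.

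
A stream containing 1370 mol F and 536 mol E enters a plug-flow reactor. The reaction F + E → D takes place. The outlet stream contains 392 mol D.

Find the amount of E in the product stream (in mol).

For D: n = n₀ + 1ξ → 392 = 0 + 1ξ, giving ξ = 392 mol.
Outlet amounts (n = n₀ + ν ξ):
  F: 1370 − 1(392) = 978
  E: 536 − 1(392) = 144
  D: 0 + 1(392) = 392

144 mol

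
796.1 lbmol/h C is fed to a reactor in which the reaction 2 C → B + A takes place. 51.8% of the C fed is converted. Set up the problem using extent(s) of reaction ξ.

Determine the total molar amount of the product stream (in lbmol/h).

796 lbmol/h

C reacted = 0.518 × 796.1 = 412.4 lbmol/h; ν_C = −2, so ξ = 412.4/2 = 206.2 lbmol/h.
Outlet amounts (n = n₀ + ν ξ):
  C: 796.1 − 2(206.2) = 383.7
  B: 0 + 1(206.2) = 206.2
  A: 0 + 1(206.2) = 206.2
Total out = 383.7 + 206.2 + 206.2 = 796.1 lbmol/h.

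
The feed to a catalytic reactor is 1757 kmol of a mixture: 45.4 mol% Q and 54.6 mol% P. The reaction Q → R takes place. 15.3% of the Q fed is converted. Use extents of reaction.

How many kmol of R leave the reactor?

122 kmol

Q reacted = 0.153 × 797.7 = 122 kmol; ν_Q = −1, so ξ = 122/1 = 122 kmol.
Outlet amounts (n = n₀ + ν ξ):
  Q: 797.7 − 1(122) = 675.6
  R: 0 + 1(122) = 122
  P: 959.3 (inert)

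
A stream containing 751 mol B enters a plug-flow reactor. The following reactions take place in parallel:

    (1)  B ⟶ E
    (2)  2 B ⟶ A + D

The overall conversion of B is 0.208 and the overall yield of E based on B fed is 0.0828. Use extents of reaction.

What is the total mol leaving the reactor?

751 mol

Yield of E: 1ξ₁ / 751 = 0.0828 → ξ₁ = 62.18 mol.
Conversion of B: 1ξ₁ + 2ξ₂ = 0.208 × 751 = 156.2 → ξ₂ = 47.01 mol.
Outlet amounts (n = n₀ + Σ ν·ξ):
  B: 751 − 1(62.18) − 2(47.01) = 594.8
  E: 0 + 1(62.18) = 62.18
  A: 0 + 1(47.01) = 47.01
  D: 0 + 1(47.01) = 47.01
Total out = 594.8 + 62.18 + 47.01 + 47.01 = 751 mol.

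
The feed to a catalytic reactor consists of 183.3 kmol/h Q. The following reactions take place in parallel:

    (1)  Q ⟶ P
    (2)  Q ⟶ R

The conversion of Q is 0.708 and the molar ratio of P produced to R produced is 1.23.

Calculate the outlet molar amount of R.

Conversion of Q: Q consumed = 0.708 × 183.3 = 129.8 kmol/h = 1ξ₁ + 1ξ₂.
Selectivity: 1ξ₁ / (1ξ₂) = 1.23 → ξ₁ = 1.23 ξ₂.
Substitute: (1·1.23 + 1) ξ₂ = 129.8 → ξ₂ = 58.2 kmol/h, ξ₁ = 71.58 kmol/h.
Outlet amounts (n = n₀ + Σ ν·ξ):
  Q: 183.3 − 1(71.58) − 1(58.2) = 53.52
  P: 0 + 1(71.58) = 71.58
  R: 0 + 1(58.2) = 58.2

58.2 kmol/h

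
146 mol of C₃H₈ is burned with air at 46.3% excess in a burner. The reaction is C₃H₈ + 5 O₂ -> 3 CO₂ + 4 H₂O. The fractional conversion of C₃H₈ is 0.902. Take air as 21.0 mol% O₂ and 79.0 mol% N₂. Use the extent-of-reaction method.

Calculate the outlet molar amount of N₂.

Stoichiometric O₂ = 5 × 146 = 730 mol; O₂ fed = 730 × 1.463 = 1068 mol.
N₂ fed = 1068 × 79/21 = 4018 mol.
Fuel reacted = 0.902 × 146 → ξ = 131.7 mol.
Outlet (n = n₀ + ν ξ):
  C₃H₈: 146 − 1(131.7) = 14.31
  O₂: 1068 − 5(131.7) = 409.5
  N₂: 4018 (inert)
  CO₂: 0 + 3(131.7) = 395.1
  H₂O: 0 + 4(131.7) = 526.8

4020 mol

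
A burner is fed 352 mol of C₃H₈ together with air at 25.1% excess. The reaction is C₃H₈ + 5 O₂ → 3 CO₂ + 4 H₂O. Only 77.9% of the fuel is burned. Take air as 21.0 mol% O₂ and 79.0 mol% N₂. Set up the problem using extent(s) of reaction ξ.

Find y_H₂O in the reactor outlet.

Stoichiometric O₂ = 5 × 352 = 1760 mol; O₂ fed = 1760 × 1.251 = 2202 mol.
N₂ fed = 2202 × 79/21 = 8283 mol.
Fuel reacted = 0.779 × 352 → ξ = 274.2 mol.
Outlet (n = n₀ + ν ξ):
  C₃H₈: 352 − 1(274.2) = 77.79
  O₂: 2202 − 5(274.2) = 830.7
  N₂: 8283 (inert)
  CO₂: 0 + 3(274.2) = 822.6
  H₂O: 0 + 4(274.2) = 1097
Total out = 11110 mol; y_H₂O = 1097 / 11110 = 0.09872.

0.0987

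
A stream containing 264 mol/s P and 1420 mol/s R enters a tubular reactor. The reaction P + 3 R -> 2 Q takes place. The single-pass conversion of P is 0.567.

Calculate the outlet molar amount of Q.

P reacted = 0.567 × 264 = 149.7 mol/s; ν_P = −1, so ξ = 149.7/1 = 149.7 mol/s.
Outlet amounts (n = n₀ + ν ξ):
  P: 264 − 1(149.7) = 114.3
  R: 1420 − 3(149.7) = 970.9
  Q: 0 + 2(149.7) = 299.4

299 mol/s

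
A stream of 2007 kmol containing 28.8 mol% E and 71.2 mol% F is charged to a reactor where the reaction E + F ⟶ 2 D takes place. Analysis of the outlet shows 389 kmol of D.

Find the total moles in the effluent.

For D: n = n₀ + 2ξ → 389 = 0 + 2ξ, giving ξ = 194.5 kmol.
Outlet amounts (n = n₀ + ν ξ):
  E: 578 − 1(194.5) = 383.5
  F: 1429 − 1(194.5) = 1234
  D: 0 + 2(194.5) = 389
Total out = 383.5 + 1234 + 389 = 2007 kmol.

2010 kmol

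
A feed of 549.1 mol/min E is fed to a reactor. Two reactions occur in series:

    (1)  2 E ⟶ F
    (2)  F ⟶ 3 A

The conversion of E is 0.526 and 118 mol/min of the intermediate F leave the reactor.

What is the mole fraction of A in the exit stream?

0.173

Conversion of E: E consumed = 2ξ₁ = 0.526 × 549.1 → ξ₁ = 144.4 mol/min.
F balance: n_F = 0 + 1ξ₁ − 1ξ₂ = 118 → ξ₂ = (1·144.4 − 118)/1 = 26.41 mol/min.
Outlet amounts (n = n₀ + Σ ν·ξ):
  E: 549.1 − 2(144.4) = 260.3
  F: 0 + 1(144.4) − 1(26.41) = 118
  A: 0 + 3(26.41) = 79.24
Total out = 457.5 mol/min; y_A = 79.24 / 457.5 = 0.1732.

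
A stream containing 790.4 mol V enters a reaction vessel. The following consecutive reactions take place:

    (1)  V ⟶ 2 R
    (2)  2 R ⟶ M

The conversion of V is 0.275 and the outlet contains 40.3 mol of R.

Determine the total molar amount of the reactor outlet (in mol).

811 mol

Conversion of V: V consumed = 1ξ₁ = 0.275 × 790.4 → ξ₁ = 217.4 mol.
R balance: n_R = 0 + 2ξ₁ − 2ξ₂ = 40.3 → ξ₂ = (2·217.4 − 40.3)/2 = 197.2 mol.
Outlet amounts (n = n₀ + Σ ν·ξ):
  V: 790.4 − 1(217.4) = 573
  R: 0 + 2(217.4) − 2(197.2) = 40.3
  M: 0 + 1(197.2) = 197.2
Total out = 573 + 40.3 + 197.2 = 810.5 mol.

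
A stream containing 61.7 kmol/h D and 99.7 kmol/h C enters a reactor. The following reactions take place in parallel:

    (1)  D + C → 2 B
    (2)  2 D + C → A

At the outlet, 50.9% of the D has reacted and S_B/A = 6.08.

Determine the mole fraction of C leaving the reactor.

Conversion of D: D consumed = 0.509 × 61.7 = 31.41 kmol/h = 1ξ₁ + 2ξ₂.
Selectivity: 2ξ₁ / (1ξ₂) = 6.08 → ξ₁ = 3.04 ξ₂.
Substitute: (1·3.04 + 2) ξ₂ = 31.41 → ξ₂ = 6.231 kmol/h, ξ₁ = 18.94 kmol/h.
Outlet amounts (n = n₀ + Σ ν·ξ):
  D: 61.7 − 1(18.94) − 2(6.231) = 30.29
  C: 99.7 − 1(18.94) − 1(6.231) = 74.53
  B: 0 + 2(18.94) = 37.89
  A: 0 + 1(6.231) = 6.231
Total out = 148.9 kmol/h; y_C = 74.53 / 148.9 = 0.5004.

0.5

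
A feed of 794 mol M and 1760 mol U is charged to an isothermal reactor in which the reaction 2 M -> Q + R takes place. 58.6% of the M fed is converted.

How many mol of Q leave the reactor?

233 mol

M reacted = 0.586 × 794 = 465.3 mol; ν_M = −2, so ξ = 465.3/2 = 232.6 mol.
Outlet amounts (n = n₀ + ν ξ):
  M: 794 − 2(232.6) = 328.7
  Q: 0 + 1(232.6) = 232.6
  R: 0 + 1(232.6) = 232.6
  U: 1760 (inert)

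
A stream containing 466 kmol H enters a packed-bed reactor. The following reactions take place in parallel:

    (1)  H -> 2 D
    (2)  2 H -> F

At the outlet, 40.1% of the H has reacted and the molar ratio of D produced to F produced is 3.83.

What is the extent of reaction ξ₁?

Conversion of H: H consumed = 0.401 × 466 = 186.9 kmol = 1ξ₁ + 2ξ₂.
Selectivity: 2ξ₁ / (1ξ₂) = 3.83 → ξ₁ = 1.915 ξ₂.
Substitute: (1·1.915 + 2) ξ₂ = 186.9 → ξ₂ = 47.73 kmol, ξ₁ = 91.4 kmol.
Outlet amounts (n = n₀ + Σ ν·ξ):
  H: 466 − 1(91.4) − 2(47.73) = 279.1
  D: 0 + 2(91.4) = 182.8
  F: 0 + 1(47.73) = 47.73

ξ₁ = 91.4 kmol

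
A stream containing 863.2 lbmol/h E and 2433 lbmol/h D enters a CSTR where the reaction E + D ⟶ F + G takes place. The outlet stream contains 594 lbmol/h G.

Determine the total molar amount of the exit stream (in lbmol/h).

3300 lbmol/h

For G: n = n₀ + 1ξ → 594 = 0 + 1ξ, giving ξ = 594 lbmol/h.
Outlet amounts (n = n₀ + ν ξ):
  E: 863.2 − 1(594) = 269.2
  D: 2433 − 1(594) = 1839
  F: 0 + 1(594) = 594
  G: 0 + 1(594) = 594
Total out = 269.2 + 1839 + 594 + 594 = 3296 lbmol/h.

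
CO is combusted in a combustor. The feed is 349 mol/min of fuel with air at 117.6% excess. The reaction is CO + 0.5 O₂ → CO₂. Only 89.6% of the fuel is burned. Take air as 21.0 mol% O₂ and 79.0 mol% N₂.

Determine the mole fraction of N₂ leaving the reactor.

0.714

Stoichiometric O₂ = 0.5 × 349 = 174.5 mol/min; O₂ fed = 174.5 × 2.176 = 379.7 mol/min.
N₂ fed = 379.7 × 79/21 = 1428 mol/min.
Fuel reacted = 0.896 × 349 → ξ = 312.7 mol/min.
Outlet (n = n₀ + ν ξ):
  CO: 349 − 1(312.7) = 36.3
  O₂: 379.7 − 0.5(312.7) = 223.4
  N₂: 1428 (inert)
  CO₂: 0 + 1(312.7) = 312.7
Total out = 2001 mol/min; y_N₂ = 1428 / 2001 = 0.7139.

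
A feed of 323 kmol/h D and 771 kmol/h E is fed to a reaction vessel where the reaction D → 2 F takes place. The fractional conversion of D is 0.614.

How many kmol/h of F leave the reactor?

D reacted = 0.614 × 323 = 198.3 kmol/h; ν_D = −1, so ξ = 198.3/1 = 198.3 kmol/h.
Outlet amounts (n = n₀ + ν ξ):
  D: 323 − 1(198.3) = 124.7
  F: 0 + 2(198.3) = 396.6
  E: 771 (inert)

397 kmol/h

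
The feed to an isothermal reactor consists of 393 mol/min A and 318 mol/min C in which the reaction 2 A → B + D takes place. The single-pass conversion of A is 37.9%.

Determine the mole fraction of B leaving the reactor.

0.105

A reacted = 0.379 × 393 = 148.9 mol/min; ν_A = −2, so ξ = 148.9/2 = 74.47 mol/min.
Outlet amounts (n = n₀ + ν ξ):
  A: 393 − 2(74.47) = 244.1
  B: 0 + 1(74.47) = 74.47
  D: 0 + 1(74.47) = 74.47
  C: 318 (inert)
Total out = 711 mol/min; y_B = 74.47 / 711 = 0.1047.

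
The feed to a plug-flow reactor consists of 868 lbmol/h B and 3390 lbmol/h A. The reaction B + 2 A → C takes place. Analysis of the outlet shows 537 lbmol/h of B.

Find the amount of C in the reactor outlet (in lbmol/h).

For B: n = n₀ − 1ξ → 537 = 868 − 1ξ, giving ξ = 331 lbmol/h.
Outlet amounts (n = n₀ + ν ξ):
  B: 868 − 1(331) = 537
  A: 3390 − 2(331) = 2728
  C: 0 + 1(331) = 331

331 lbmol/h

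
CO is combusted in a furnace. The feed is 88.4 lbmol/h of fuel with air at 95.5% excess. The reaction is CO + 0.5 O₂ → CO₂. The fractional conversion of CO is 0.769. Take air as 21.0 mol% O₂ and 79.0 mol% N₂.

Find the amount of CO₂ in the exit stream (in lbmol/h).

68 lbmol/h

Stoichiometric O₂ = 0.5 × 88.4 = 44.2 lbmol/h; O₂ fed = 44.2 × 1.955 = 86.41 lbmol/h.
N₂ fed = 86.41 × 79/21 = 325.1 lbmol/h.
Fuel reacted = 0.769 × 88.4 → ξ = 67.98 lbmol/h.
Outlet (n = n₀ + ν ξ):
  CO: 88.4 − 1(67.98) = 20.42
  O₂: 86.41 − 0.5(67.98) = 52.42
  N₂: 325.1 (inert)
  CO₂: 0 + 1(67.98) = 67.98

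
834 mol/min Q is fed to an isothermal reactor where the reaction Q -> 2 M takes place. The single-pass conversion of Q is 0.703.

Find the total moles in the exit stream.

1420 mol/min

Q reacted = 0.703 × 834 = 586.3 mol/min; ν_Q = −1, so ξ = 586.3/1 = 586.3 mol/min.
Outlet amounts (n = n₀ + ν ξ):
  Q: 834 − 1(586.3) = 247.7
  M: 0 + 2(586.3) = 1173
Total out = 247.7 + 1173 = 1420 mol/min.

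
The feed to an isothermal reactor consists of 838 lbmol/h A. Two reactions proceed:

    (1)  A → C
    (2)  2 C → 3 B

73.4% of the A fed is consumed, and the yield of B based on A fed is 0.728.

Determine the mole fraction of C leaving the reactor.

Conversion of A: A consumed = 1ξ₁ = 0.734 × 838 → ξ₁ = 615.1 lbmol/h.
Yield of B: 3ξ₂ / 838 = 0.728 → ξ₂ = 203.4 lbmol/h.
Outlet amounts (n = n₀ + Σ ν·ξ):
  A: 838 − 1(615.1) = 222.9
  C: 0 + 1(615.1) − 2(203.4) = 208.4
  B: 0 + 3(203.4) = 610.1
Total out = 1041 lbmol/h; y_C = 208.4 / 1041 = 0.2001.

0.2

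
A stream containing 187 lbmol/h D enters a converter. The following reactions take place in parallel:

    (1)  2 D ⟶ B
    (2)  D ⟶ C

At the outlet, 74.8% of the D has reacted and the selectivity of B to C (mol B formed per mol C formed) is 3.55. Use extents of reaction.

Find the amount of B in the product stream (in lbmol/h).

61.3 lbmol/h

Conversion of D: D consumed = 0.748 × 187 = 139.9 lbmol/h = 2ξ₁ + 1ξ₂.
Selectivity: 1ξ₁ / (1ξ₂) = 3.55 → ξ₁ = 3.55 ξ₂.
Substitute: (2·3.55 + 1) ξ₂ = 139.9 → ξ₂ = 17.27 lbmol/h, ξ₁ = 61.3 lbmol/h.
Outlet amounts (n = n₀ + Σ ν·ξ):
  D: 187 − 2(61.3) − 1(17.27) = 47.12
  B: 0 + 1(61.3) = 61.3
  C: 0 + 1(17.27) = 17.27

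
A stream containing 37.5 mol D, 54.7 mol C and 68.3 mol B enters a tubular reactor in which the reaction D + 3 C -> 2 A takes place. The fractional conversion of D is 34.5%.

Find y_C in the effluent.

D reacted = 0.345 × 37.5 = 12.94 mol; ν_D = −1, so ξ = 12.94/1 = 12.94 mol.
Outlet amounts (n = n₀ + ν ξ):
  D: 37.5 − 1(12.94) = 24.56
  C: 54.7 − 3(12.94) = 15.89
  A: 0 + 2(12.94) = 25.87
  B: 68.3 (inert)
Total out = 134.6 mol; y_C = 15.89 / 134.6 = 0.118.

0.118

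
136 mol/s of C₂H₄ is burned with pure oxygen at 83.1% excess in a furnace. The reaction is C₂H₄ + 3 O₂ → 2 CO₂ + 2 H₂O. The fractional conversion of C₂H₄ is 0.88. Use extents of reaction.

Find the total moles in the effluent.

883 mol/s

Stoichiometric O₂ = 3 × 136 = 408 mol/s; O₂ fed = 408 × 1.831 = 747 mol/s.
Fuel reacted = 0.88 × 136 → ξ = 119.7 mol/s.
Outlet (n = n₀ + ν ξ):
  C₂H₄: 136 − 1(119.7) = 16.32
  O₂: 747 − 3(119.7) = 388
  CO₂: 0 + 2(119.7) = 239.4
  H₂O: 0 + 2(119.7) = 239.4
Total out = 16.32 + 388 + 239.4 + 239.4 = 883 mol/s.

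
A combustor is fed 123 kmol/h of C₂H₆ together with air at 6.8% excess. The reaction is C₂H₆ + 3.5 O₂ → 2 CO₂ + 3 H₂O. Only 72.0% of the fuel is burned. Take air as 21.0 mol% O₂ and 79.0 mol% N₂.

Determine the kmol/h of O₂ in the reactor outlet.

Stoichiometric O₂ = 3.5 × 123 = 430.5 kmol/h; O₂ fed = 430.5 × 1.068 = 459.8 kmol/h.
N₂ fed = 459.8 × 79/21 = 1730 kmol/h.
Fuel reacted = 0.72 × 123 → ξ = 88.56 kmol/h.
Outlet (n = n₀ + ν ξ):
  C₂H₆: 123 − 1(88.56) = 34.44
  O₂: 459.8 − 3.5(88.56) = 149.8
  N₂: 1730 (inert)
  CO₂: 0 + 2(88.56) = 177.1
  H₂O: 0 + 3(88.56) = 265.7

150 kmol/h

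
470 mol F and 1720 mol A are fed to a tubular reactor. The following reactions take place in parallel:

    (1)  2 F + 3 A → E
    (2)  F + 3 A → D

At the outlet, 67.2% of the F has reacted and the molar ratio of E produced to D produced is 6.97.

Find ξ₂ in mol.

Conversion of F: F consumed = 0.672 × 470 = 315.8 mol = 2ξ₁ + 1ξ₂.
Selectivity: 1ξ₁ / (1ξ₂) = 6.97 → ξ₁ = 6.97 ξ₂.
Substitute: (2·6.97 + 1) ξ₂ = 315.8 → ξ₂ = 21.14 mol, ξ₁ = 147.3 mol.
Outlet amounts (n = n₀ + Σ ν·ξ):
  F: 470 − 2(147.3) − 1(21.14) = 154.2
  A: 1720 − 3(147.3) − 3(21.14) = 1215
  E: 0 + 1(147.3) = 147.3
  D: 0 + 1(21.14) = 21.14

ξ₂ = 21.1 mol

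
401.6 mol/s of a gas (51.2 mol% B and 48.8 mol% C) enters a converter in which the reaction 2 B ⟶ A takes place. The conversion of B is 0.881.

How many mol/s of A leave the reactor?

B reacted = 0.881 × 205.6 = 181.2 mol/s; ν_B = −2, so ξ = 181.2/2 = 90.58 mol/s.
Outlet amounts (n = n₀ + ν ξ):
  B: 205.6 − 2(90.58) = 24.47
  A: 0 + 1(90.58) = 90.58
  C: 196 (inert)

90.6 mol/s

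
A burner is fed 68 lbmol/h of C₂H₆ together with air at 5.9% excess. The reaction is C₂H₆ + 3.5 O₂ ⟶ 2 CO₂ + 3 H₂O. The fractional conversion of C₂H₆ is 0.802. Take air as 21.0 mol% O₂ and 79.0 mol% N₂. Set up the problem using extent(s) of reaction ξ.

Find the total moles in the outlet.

Stoichiometric O₂ = 3.5 × 68 = 238 lbmol/h; O₂ fed = 238 × 1.059 = 252 lbmol/h.
N₂ fed = 252 × 79/21 = 948.2 lbmol/h.
Fuel reacted = 0.802 × 68 → ξ = 54.54 lbmol/h.
Outlet (n = n₀ + ν ξ):
  C₂H₆: 68 − 1(54.54) = 13.46
  O₂: 252 − 3.5(54.54) = 61.17
  N₂: 948.2 (inert)
  CO₂: 0 + 2(54.54) = 109.1
  H₂O: 0 + 3(54.54) = 163.6
Total out = 13.46 + 61.17 + 948.2 + 109.1 + 163.6 = 1295 lbmol/h.

1300 lbmol/h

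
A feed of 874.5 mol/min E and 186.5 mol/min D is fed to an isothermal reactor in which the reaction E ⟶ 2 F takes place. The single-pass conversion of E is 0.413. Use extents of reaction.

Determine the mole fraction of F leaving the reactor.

0.508

E reacted = 0.413 × 874.5 = 361.2 mol/min; ν_E = −1, so ξ = 361.2/1 = 361.2 mol/min.
Outlet amounts (n = n₀ + ν ξ):
  E: 874.5 − 1(361.2) = 513.3
  F: 0 + 2(361.2) = 722.3
  D: 186.5 (inert)
Total out = 1422 mol/min; y_F = 722.3 / 1422 = 0.5079.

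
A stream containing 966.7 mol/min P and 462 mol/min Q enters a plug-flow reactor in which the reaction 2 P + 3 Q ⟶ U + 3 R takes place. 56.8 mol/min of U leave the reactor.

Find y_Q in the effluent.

0.213

For U: n = n₀ + 1ξ → 56.8 = 0 + 1ξ, giving ξ = 56.8 mol/min.
Outlet amounts (n = n₀ + ν ξ):
  P: 966.7 − 2(56.8) = 853.1
  Q: 462 − 3(56.8) = 291.6
  U: 0 + 1(56.8) = 56.8
  R: 0 + 3(56.8) = 170.4
Total out = 1372 mol/min; y_Q = 291.6 / 1372 = 0.2126.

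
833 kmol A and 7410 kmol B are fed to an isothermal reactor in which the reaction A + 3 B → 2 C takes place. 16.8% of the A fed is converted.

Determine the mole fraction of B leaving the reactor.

A reacted = 0.168 × 833 = 139.9 kmol; ν_A = −1, so ξ = 139.9/1 = 139.9 kmol.
Outlet amounts (n = n₀ + ν ξ):
  A: 833 − 1(139.9) = 693.1
  B: 7410 − 3(139.9) = 6990
  C: 0 + 2(139.9) = 279.9
Total out = 7963 kmol; y_B = 6990 / 7963 = 0.8778.

0.878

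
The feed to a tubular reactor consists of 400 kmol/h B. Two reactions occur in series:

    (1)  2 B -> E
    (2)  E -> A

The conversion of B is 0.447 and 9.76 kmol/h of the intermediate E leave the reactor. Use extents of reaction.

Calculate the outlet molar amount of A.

79.6 kmol/h

Conversion of B: B consumed = 2ξ₁ = 0.447 × 400 → ξ₁ = 89.4 kmol/h.
E balance: n_E = 0 + 1ξ₁ − 1ξ₂ = 9.76 → ξ₂ = (1·89.4 − 9.76)/1 = 79.64 kmol/h.
Outlet amounts (n = n₀ + Σ ν·ξ):
  B: 400 − 2(89.4) = 221.2
  E: 0 + 1(89.4) − 1(79.64) = 9.76
  A: 0 + 1(79.64) = 79.64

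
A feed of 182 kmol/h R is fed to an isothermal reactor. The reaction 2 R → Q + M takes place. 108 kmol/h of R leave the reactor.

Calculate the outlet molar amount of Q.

For R: n = n₀ − 2ξ → 108 = 182 − 2ξ, giving ξ = 37 kmol/h.
Outlet amounts (n = n₀ + ν ξ):
  R: 182 − 2(37) = 108
  Q: 0 + 1(37) = 37
  M: 0 + 1(37) = 37

37 kmol/h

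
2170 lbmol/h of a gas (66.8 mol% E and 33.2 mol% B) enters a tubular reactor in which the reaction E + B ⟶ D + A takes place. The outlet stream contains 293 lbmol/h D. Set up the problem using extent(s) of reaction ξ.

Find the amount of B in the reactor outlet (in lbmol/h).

For D: n = n₀ + 1ξ → 293 = 0 + 1ξ, giving ξ = 293 lbmol/h.
Outlet amounts (n = n₀ + ν ξ):
  E: 1450 − 1(293) = 1157
  B: 720.4 − 1(293) = 427.4
  D: 0 + 1(293) = 293
  A: 0 + 1(293) = 293

427 lbmol/h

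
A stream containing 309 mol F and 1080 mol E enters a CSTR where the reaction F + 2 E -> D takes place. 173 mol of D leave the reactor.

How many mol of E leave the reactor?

734 mol

For D: n = n₀ + 1ξ → 173 = 0 + 1ξ, giving ξ = 173 mol.
Outlet amounts (n = n₀ + ν ξ):
  F: 309 − 1(173) = 136
  E: 1080 − 2(173) = 734
  D: 0 + 1(173) = 173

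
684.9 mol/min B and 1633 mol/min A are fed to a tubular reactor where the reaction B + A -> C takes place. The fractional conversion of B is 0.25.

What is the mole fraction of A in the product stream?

B reacted = 0.25 × 684.9 = 171.2 mol/min; ν_B = −1, so ξ = 171.2/1 = 171.2 mol/min.
Outlet amounts (n = n₀ + ν ξ):
  B: 684.9 − 1(171.2) = 513.7
  A: 1633 − 1(171.2) = 1462
  C: 0 + 1(171.2) = 171.2
Total out = 2147 mol/min; y_A = 1462 / 2147 = 0.6809.

0.681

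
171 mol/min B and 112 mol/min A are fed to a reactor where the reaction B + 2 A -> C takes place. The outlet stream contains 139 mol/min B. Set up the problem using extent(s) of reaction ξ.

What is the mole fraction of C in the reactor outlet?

For B: n = n₀ − 1ξ → 139 = 171 − 1ξ, giving ξ = 32 mol/min.
Outlet amounts (n = n₀ + ν ξ):
  B: 171 − 1(32) = 139
  A: 112 − 2(32) = 48
  C: 0 + 1(32) = 32
Total out = 219 mol/min; y_C = 32 / 219 = 0.1461.

0.146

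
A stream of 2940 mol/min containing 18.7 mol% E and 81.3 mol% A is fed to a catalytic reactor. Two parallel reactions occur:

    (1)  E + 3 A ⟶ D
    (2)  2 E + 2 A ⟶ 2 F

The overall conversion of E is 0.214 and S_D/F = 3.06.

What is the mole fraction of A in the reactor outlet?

0.792

Conversion of E: E consumed = 0.214 × 549.8 = 117.7 mol/min = 1ξ₁ + 2ξ₂.
Selectivity: 1ξ₁ / (2ξ₂) = 3.06 → ξ₁ = 6.12 ξ₂.
Substitute: (1·6.12 + 2) ξ₂ = 117.7 → ξ₂ = 14.49 mol/min, ξ₁ = 88.67 mol/min.
Outlet amounts (n = n₀ + Σ ν·ξ):
  E: 549.8 − 1(88.67) − 2(14.49) = 432.1
  A: 2390 − 3(88.67) − 2(14.49) = 2095
  D: 0 + 1(88.67) = 88.67
  F: 0 + 2(14.49) = 28.98
Total out = 2645 mol/min; y_A = 2095 / 2645 = 0.7921.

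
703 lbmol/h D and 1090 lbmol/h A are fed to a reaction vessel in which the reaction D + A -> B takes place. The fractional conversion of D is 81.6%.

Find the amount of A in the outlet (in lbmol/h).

516 lbmol/h

D reacted = 0.816 × 703 = 573.6 lbmol/h; ν_D = −1, so ξ = 573.6/1 = 573.6 lbmol/h.
Outlet amounts (n = n₀ + ν ξ):
  D: 703 − 1(573.6) = 129.4
  A: 1090 − 1(573.6) = 516.4
  B: 0 + 1(573.6) = 573.6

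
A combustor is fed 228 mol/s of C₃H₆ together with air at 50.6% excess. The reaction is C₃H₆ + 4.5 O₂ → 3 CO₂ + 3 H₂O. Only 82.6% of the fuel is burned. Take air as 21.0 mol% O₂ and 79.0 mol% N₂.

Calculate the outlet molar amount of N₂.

Stoichiometric O₂ = 4.5 × 228 = 1026 mol/s; O₂ fed = 1026 × 1.506 = 1545 mol/s.
N₂ fed = 1545 × 79/21 = 5813 mol/s.
Fuel reacted = 0.826 × 228 → ξ = 188.3 mol/s.
Outlet (n = n₀ + ν ξ):
  C₃H₆: 228 − 1(188.3) = 39.67
  O₂: 1545 − 4.5(188.3) = 697.7
  N₂: 5813 (inert)
  CO₂: 0 + 3(188.3) = 565
  H₂O: 0 + 3(188.3) = 565

5810 mol/s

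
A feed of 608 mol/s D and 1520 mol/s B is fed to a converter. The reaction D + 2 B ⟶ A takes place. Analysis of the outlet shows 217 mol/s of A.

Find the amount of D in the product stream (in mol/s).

391 mol/s

For A: n = n₀ + 1ξ → 217 = 0 + 1ξ, giving ξ = 217 mol/s.
Outlet amounts (n = n₀ + ν ξ):
  D: 608 − 1(217) = 391
  B: 1520 − 2(217) = 1086
  A: 0 + 1(217) = 217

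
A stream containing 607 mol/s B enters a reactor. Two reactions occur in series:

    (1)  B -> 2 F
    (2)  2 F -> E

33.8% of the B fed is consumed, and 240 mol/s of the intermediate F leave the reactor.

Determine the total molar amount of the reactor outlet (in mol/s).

727 mol/s

Conversion of B: B consumed = 1ξ₁ = 0.338 × 607 → ξ₁ = 205.2 mol/s.
F balance: n_F = 0 + 2ξ₁ − 2ξ₂ = 240 → ξ₂ = (2·205.2 − 240)/2 = 85.17 mol/s.
Outlet amounts (n = n₀ + Σ ν·ξ):
  B: 607 − 1(205.2) = 401.8
  F: 0 + 2(205.2) − 2(85.17) = 240
  E: 0 + 1(85.17) = 85.17
Total out = 401.8 + 240 + 85.17 = 727 mol/s.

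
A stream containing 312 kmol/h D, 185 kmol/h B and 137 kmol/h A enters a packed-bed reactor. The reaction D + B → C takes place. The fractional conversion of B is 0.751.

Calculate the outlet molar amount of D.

B reacted = 0.751 × 185 = 138.9 kmol/h; ν_B = −1, so ξ = 138.9/1 = 138.9 kmol/h.
Outlet amounts (n = n₀ + ν ξ):
  D: 312 − 1(138.9) = 173.1
  B: 185 − 1(138.9) = 46.06
  C: 0 + 1(138.9) = 138.9
  A: 137 (inert)

173 kmol/h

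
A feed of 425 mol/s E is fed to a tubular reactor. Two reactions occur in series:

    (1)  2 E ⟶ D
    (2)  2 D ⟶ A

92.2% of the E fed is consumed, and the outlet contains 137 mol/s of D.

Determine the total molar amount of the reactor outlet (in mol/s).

200 mol/s

Conversion of E: E consumed = 2ξ₁ = 0.922 × 425 → ξ₁ = 195.9 mol/s.
D balance: n_D = 0 + 1ξ₁ − 2ξ₂ = 137 → ξ₂ = (1·195.9 − 137)/2 = 29.46 mol/s.
Outlet amounts (n = n₀ + Σ ν·ξ):
  E: 425 − 2(195.9) = 33.15
  D: 0 + 1(195.9) − 2(29.46) = 137
  A: 0 + 1(29.46) = 29.46
Total out = 33.15 + 137 + 29.46 = 199.6 mol/s.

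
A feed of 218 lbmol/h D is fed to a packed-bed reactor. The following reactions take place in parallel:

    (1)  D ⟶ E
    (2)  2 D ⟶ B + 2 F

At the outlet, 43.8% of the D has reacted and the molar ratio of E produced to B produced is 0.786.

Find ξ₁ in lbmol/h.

Conversion of D: D consumed = 0.438 × 218 = 95.48 lbmol/h = 1ξ₁ + 2ξ₂.
Selectivity: 1ξ₁ / (1ξ₂) = 0.786 → ξ₁ = 0.786 ξ₂.
Substitute: (1·0.786 + 2) ξ₂ = 95.48 → ξ₂ = 34.27 lbmol/h, ξ₁ = 26.94 lbmol/h.
Outlet amounts (n = n₀ + Σ ν·ξ):
  D: 218 − 1(26.94) − 2(34.27) = 122.5
  E: 0 + 1(26.94) = 26.94
  B: 0 + 1(34.27) = 34.27
  F: 0 + 2(34.27) = 68.55

ξ₁ = 26.9 lbmol/h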